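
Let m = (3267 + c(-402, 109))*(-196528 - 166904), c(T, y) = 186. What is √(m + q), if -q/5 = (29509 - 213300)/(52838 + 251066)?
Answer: 7*I*√147834743230662074/75976 ≈ 35425.0*I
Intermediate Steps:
m = -1254930696 (m = (3267 + 186)*(-196528 - 166904) = 3453*(-363432) = -1254930696)
q = 918955/303904 (q = -5*(29509 - 213300)/(52838 + 251066) = -(-918955)/303904 = -5*(-183791/303904) = 918955/303904 ≈ 3.0238)
√(m + q) = √(-1254930696 + 918955/303904) = √(-381378457318229/303904) = 7*I*√147834743230662074/75976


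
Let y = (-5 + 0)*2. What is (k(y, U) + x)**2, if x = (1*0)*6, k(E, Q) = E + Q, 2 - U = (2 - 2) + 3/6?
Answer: 289/4 ≈ 72.250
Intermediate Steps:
y = -10 (y = -5*2 = -10)
U = 3/2 (U = 2 - ((2 - 2) + 3/6) = 2 - (0 + 3*(1/6)) = 2 - (0 + 1/2) = 2 - 1*1/2 = 2 - 1/2 = 3/2 ≈ 1.5000)
x = 0 (x = 0*6 = 0)
(k(y, U) + x)**2 = ((-10 + 3/2) + 0)**2 = (-17/2 + 0)**2 = (-17/2)**2 = 289/4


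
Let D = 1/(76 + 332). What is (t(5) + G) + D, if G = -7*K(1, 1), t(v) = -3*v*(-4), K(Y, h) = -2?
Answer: 30193/408 ≈ 74.002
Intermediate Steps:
t(v) = 12*v
G = 14 (G = -7*(-2) = 14)
D = 1/408 ≈ 0.0024510
(t(5) + G) + D = (12*5 + 14) + 1/408 = (60 + 14) + 1/408 = 74 + 1/408 = 30193/408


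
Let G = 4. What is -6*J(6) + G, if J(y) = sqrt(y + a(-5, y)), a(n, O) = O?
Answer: 4 - 12*sqrt(3) ≈ -16.785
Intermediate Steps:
J(y) = sqrt(2)*sqrt(y) (J(y) = sqrt(y + y) = sqrt(2*y) = sqrt(2)*sqrt(y))
-6*J(6) + G = -6*sqrt(2)*sqrt(6) + 4 = -12*sqrt(3) + 4 = 4 - 12*sqrt(3)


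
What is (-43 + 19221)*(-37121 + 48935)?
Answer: 226568892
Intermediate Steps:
(-43 + 19221)*(-37121 + 48935) = 19178*11814 = 226568892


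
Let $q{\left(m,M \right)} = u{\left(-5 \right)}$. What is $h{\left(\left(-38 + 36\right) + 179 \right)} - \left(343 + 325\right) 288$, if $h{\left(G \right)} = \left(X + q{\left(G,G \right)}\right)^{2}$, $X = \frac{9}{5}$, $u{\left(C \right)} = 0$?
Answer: $- \frac{4809519}{25} \approx -1.9238 \cdot 10^{5}$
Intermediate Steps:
$q{\left(m,M \right)} = 0$
$X = \frac{9}{5}$ ($X = 9 \cdot \frac{1}{5} = \frac{9}{5} \approx 1.8$)
$h{\left(G \right)} = \frac{81}{25}$ ($h{\left(G \right)} = \left(\frac{9}{5} + 0\right)^{2} = \left(\frac{9}{5}\right)^{2} = \frac{81}{25}$)
$h{\left(\left(-38 + 36\right) + 179 \right)} - \left(343 + 325\right) 288 = \frac{81}{25} - \left(343 + 325\right) 288 = \frac{81}{25} - 668 \cdot 288 = \frac{81}{25} - 192384 = - \frac{4809519}{25}$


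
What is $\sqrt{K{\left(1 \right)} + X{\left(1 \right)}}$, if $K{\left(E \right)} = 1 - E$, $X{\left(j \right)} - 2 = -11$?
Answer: $3 i \approx 3.0 i$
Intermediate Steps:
$X{\left(j \right)} = -9$ ($X{\left(j \right)} = 2 - 11 = -9$)
$\sqrt{K{\left(1 \right)} + X{\left(1 \right)}} = \sqrt{\left(1 - 1\right) - 9} = \sqrt{0 - 9} = \sqrt{-9} = 3 i$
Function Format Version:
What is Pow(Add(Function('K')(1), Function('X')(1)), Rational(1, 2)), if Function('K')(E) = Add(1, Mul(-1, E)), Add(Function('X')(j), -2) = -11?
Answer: Mul(3, I) ≈ Mul(3.0000, I)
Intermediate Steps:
Function('X')(j) = -9 (Function('X')(j) = Add(2, -11) = -9)
Pow(Add(Function('K')(1), Function('X')(1)), Rational(1, 2)) = Pow(Add(Add(1, Mul(-1, 1)), -9), Rational(1, 2)) = Pow(Add(Add(1, -1), -9), Rational(1, 2)) = Pow(Add(0, -9), Rational(1, 2)) = Pow(-9, Rational(1, 2)) = Mul(3, I)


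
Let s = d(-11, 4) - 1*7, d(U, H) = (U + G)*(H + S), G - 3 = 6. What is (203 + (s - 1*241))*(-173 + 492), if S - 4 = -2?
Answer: -18183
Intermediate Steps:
S = 2 (S = 4 - 2 = 2)
G = 9 (G = 3 + 6 = 9)
d(U, H) = (2 + H)*(9 + U) (d(U, H) = (U + 9)*(H + 2) = (9 + U)*(2 + H) = (2 + H)*(9 + U))
s = -19 (s = (18 + 2*(-11) + 9*4 + 4*(-11)) - 1*7 = (18 - 22 + 36 - 44) - 7 = -12 - 7 = -19)
(203 + (s - 1*241))*(-173 + 492) = (203 + (-19 - 1*241))*(-173 + 492) = (203 + (-19 - 241))*319 = (203 - 260)*319 = -57*319 = -18183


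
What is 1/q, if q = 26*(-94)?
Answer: -1/2444 ≈ -0.00040917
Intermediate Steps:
q = -2444
1/q = 1/(-2444) = -1/2444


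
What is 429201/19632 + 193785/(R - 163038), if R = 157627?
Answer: -493993503/35409584 ≈ -13.951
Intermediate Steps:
429201/19632 + 193785/(R - 163038) = 429201/19632 + 193785/(157627 - 163038) = 429201*(1/19632) + 193785/(-5411) = 143067/6544 + 193785*(-1/5411) = 143067/6544 - 193785/5411 = -493993503/35409584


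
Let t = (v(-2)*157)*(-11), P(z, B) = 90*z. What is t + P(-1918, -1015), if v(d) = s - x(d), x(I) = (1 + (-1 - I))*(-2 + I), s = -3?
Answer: -181255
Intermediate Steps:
x(I) = -I*(-2 + I) (x(I) = (-I)*(-2 + I) = -I*(-2 + I))
v(d) = -3 - d*(2 - d)
t = -8635 (t = ((-3 - 2*(-2 - 2))*157)*(-11) = ((-3 - 2*(-4))*157)*(-11) = ((-3 + 8)*157)*(-11) = (5*157)*(-11) = 785*(-11) = -8635)
t + P(-1918, -1015) = -8635 + 90*(-1918) = -8635 - 172620 = -181255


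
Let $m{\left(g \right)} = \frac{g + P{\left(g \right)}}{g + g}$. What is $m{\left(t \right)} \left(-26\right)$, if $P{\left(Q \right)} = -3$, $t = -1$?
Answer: $-52$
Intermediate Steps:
$m{\left(g \right)} = \frac{-3 + g}{2 g}$ ($m{\left(g \right)} = \frac{g - 3}{g + g} = \frac{-3 + g}{2 g}$)
$m{\left(t \right)} \left(-26\right) = \frac{-3 - 1}{2 \left(-1\right)} \left(-26\right) = \frac{1}{2} \left(-1\right) \left(-4\right) \left(-26\right) = 2 \left(-26\right) = -52$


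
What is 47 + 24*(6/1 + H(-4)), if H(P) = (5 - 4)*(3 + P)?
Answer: 167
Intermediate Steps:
H(P) = 3 + P (H(P) = 1*(3 + P) = 3 + P)
47 + 24*(6/1 + H(-4)) = 47 + 24*(6/1 + (3 - 4)) = 47 + 24*(6*1 - 1) = 47 + 24*(6 - 1) = 47 + 24*5 = 47 + 120 = 167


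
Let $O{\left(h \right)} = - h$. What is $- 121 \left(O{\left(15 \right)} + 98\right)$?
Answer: $-10043$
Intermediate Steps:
$- 121 \left(O{\left(15 \right)} + 98\right) = - 121 \left(\left(-1\right) 15 + 98\right) = - 121 \left(-15 + 98\right) = \left(-121\right) 83 = -10043$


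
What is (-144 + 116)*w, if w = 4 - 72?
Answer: 1904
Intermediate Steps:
w = -68
(-144 + 116)*w = (-144 + 116)*(-68) = -28*(-68) = 1904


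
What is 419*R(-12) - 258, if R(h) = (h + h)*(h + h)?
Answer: 241086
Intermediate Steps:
R(h) = 4*h**2 (R(h) = (2*h)*(2*h) = 4*h**2)
419*R(-12) - 258 = 419*(4*(-12)**2) - 258 = 419*(4*144) - 258 = 419*576 - 258 = 241344 - 258 = 241086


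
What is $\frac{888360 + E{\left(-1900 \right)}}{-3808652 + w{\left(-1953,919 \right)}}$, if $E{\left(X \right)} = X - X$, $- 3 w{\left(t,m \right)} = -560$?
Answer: $- \frac{666270}{2856349} \approx -0.23326$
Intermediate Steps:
$w{\left(t,m \right)} = \frac{560}{3}$ ($w{\left(t,m \right)} = \left(- \frac{1}{3}\right) \left(-560\right) = \frac{560}{3}$)
$E{\left(X \right)} = 0$
$\frac{888360 + E{\left(-1900 \right)}}{-3808652 + w{\left(-1953,919 \right)}} = \frac{888360 + 0}{-3808652 + \frac{560}{3}} = \frac{888360}{- \frac{11425396}{3}} = 888360 \left(- \frac{3}{11425396}\right) = - \frac{666270}{2856349}$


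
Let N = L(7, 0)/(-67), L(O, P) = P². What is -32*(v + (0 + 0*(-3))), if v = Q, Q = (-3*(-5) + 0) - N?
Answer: -480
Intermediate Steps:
N = 0 (N = 0²/(-67) = 0*(-1/67) = 0)
Q = 15 (Q = (-3*(-5) + 0) - 1*0 = (15 + 0) + 0 = 15 + 0 = 15)
v = 15
-32*(v + (0 + 0*(-3))) = -32*(15 + (0 + 0*(-3))) = -32*(15 + (0 + 0)) = -32*(15 + 0) = -32*15 = -480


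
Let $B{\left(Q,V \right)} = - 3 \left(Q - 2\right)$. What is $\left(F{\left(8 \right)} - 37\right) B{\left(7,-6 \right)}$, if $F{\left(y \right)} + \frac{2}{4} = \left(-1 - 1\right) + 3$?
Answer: $\frac{1095}{2} \approx 547.5$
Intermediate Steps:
$F{\left(y \right)} = \frac{1}{2}$ ($F{\left(y \right)} = - \frac{1}{2} + \left(\left(-1 - 1\right) + 3\right) = - \frac{1}{2} + \left(-2 + 3\right) = - \frac{1}{2} + 1 = \frac{1}{2}$)
$B{\left(Q,V \right)} = 6 - 3 Q$ ($B{\left(Q,V \right)} = - 3 \left(-2 + Q\right) = 6 - 3 Q$)
$\left(F{\left(8 \right)} - 37\right) B{\left(7,-6 \right)} = \left(\frac{1}{2} - 37\right) \left(6 - 21\right) = - \frac{73 \left(6 - 21\right)}{2} = \left(- \frac{73}{2}\right) \left(-15\right) = \frac{1095}{2}$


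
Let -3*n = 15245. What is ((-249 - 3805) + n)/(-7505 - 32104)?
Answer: 27407/118827 ≈ 0.23065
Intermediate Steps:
n = -15245/3 (n = -⅓*15245 = -15245/3 ≈ -5081.7)
((-249 - 3805) + n)/(-7505 - 32104) = ((-249 - 3805) - 15245/3)/(-7505 - 32104) = (-4054 - 15245/3)/(-39609) = -27407/3*(-1/39609) = 27407/118827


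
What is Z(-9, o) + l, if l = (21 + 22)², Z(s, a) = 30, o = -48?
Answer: 1879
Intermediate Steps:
l = 1849 (l = 43² = 1849)
Z(-9, o) + l = 30 + 1849 = 1879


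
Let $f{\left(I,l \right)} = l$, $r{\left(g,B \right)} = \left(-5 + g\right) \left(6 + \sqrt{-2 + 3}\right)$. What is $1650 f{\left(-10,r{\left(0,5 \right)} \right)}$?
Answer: $-57750$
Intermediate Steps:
$r{\left(g,B \right)} = -35 + 7 g$ ($r{\left(g,B \right)} = \left(-5 + g\right) \left(6 + \sqrt{1}\right) = \left(-5 + g\right) \left(6 + 1\right) = \left(-5 + g\right) 7 = -35 + 7 g$)
$1650 f{\left(-10,r{\left(0,5 \right)} \right)} = 1650 \left(-35 + 7 \cdot 0\right) = 1650 \left(-35 + 0\right) = 1650 \left(-35\right) = -57750$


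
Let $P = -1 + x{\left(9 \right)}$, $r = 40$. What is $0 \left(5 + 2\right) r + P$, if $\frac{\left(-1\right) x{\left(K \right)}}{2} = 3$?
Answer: $-7$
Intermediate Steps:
$x{\left(K \right)} = -6$ ($x{\left(K \right)} = \left(-2\right) 3 = -6$)
$P = -7$ ($P = -1 - 6 = -7$)
$0 \left(5 + 2\right) r + P = 0 \left(5 + 2\right) 40 - 7 = 0 \cdot 7 \cdot 40 - 7 = 0 \cdot 40 - 7 = 0 - 7 = -7$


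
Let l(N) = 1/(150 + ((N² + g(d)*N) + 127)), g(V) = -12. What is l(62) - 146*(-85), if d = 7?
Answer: 41908571/3377 ≈ 12410.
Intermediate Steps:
l(N) = 1/(277 + N² - 12*N) (l(N) = 1/(150 + ((N² - 12*N) + 127)) = 1/(150 + (127 + N² - 12*N)) = 1/(277 + N² - 12*N))
l(62) - 146*(-85) = 1/(277 + 62² - 12*62) - 146*(-85) = 1/(277 + 3844 - 744) - 1*(-12410) = 1/3377 + 12410 = 41908571/3377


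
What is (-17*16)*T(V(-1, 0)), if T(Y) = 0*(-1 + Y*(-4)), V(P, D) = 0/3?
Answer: 0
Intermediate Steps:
V(P, D) = 0 (V(P, D) = 0*(⅓) = 0)
T(Y) = 0 (T(Y) = 0*(-1 - 4*Y) = 0)
(-17*16)*T(V(-1, 0)) = -17*16*0 = -272*0 = 0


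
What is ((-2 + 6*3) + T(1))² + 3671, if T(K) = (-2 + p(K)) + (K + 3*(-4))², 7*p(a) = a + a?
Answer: 1076688/49 ≈ 21973.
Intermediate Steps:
p(a) = 2*a/7 (p(a) = (a + a)/7 = (2*a)/7 = 2*a/7)
T(K) = -2 + (-12 + K)² + 2*K/7 (T(K) = (-2 + 2*K/7) + (K + 3*(-4))² = (-2 + 2*K/7) + (K - 12)² = (-2 + 2*K/7) + (-12 + K)² = -2 + (-12 + K)² + 2*K/7)
((-2 + 6*3) + T(1))² + 3671 = ((-2 + 6*3) + (142 + 1² - 166/7*1))² + 3671 = ((-2 + 18) + (142 + 1 - 166/7))² + 3671 = (16 + 835/7)² + 3671 = (947/7)² + 3671 = 896809/49 + 3671 = 1076688/49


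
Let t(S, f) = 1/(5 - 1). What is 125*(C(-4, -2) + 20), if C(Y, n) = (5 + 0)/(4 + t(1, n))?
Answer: 45000/17 ≈ 2647.1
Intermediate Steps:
t(S, f) = ¼ (t(S, f) = 1/4 = ¼)
C(Y, n) = 20/17 (C(Y, n) = (5 + 0)/(4 + ¼) = 5/(17/4) = 5*(4/17) = 20/17)
125*(C(-4, -2) + 20) = 125*(20/17 + 20) = 125*(360/17) = 45000/17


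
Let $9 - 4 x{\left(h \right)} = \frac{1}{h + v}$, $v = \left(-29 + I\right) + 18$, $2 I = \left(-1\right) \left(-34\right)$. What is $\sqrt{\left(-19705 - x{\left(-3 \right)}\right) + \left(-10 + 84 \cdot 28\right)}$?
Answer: $\frac{i \sqrt{625146}}{6} \approx 131.78 i$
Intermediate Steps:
$I = 17$ ($I = \frac{\left(-1\right) \left(-34\right)}{2} = \frac{1}{2} \cdot 34 = 17$)
$v = 6$ ($v = \left(-29 + 17\right) + 18 = -12 + 18 = 6$)
$x{\left(h \right)} = \frac{9}{4} - \frac{1}{4 \left(6 + h\right)}$ ($x{\left(h \right)} = \frac{9}{4} - \frac{1}{4 \left(h + 6\right)} = \frac{9}{4} - \frac{1}{4 \left(6 + h\right)}$)
$\sqrt{\left(-19705 - x{\left(-3 \right)}\right) + \left(-10 + 84 \cdot 28\right)} = \sqrt{\left(-19705 - \frac{53 + 9 \left(-3\right)}{4 \left(6 - 3\right)}\right) + \left(-10 + 84 \cdot 28\right)} = \sqrt{\left(-19705 - \frac{53 - 27}{4 \cdot 3}\right) + \left(-10 + 2352\right)} = \sqrt{\left(-19705 - \frac{1}{4} \cdot \frac{1}{3} \cdot 26\right) + 2342} = \sqrt{\left(-19705 - \frac{13}{6}\right) + 2342} = \sqrt{- \frac{118243}{6} + 2342} = \sqrt{- \frac{104191}{6}} = \frac{i \sqrt{625146}}{6}$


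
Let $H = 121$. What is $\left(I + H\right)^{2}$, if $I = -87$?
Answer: $1156$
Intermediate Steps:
$\left(I + H\right)^{2} = \left(-87 + 121\right)^{2} = 34^{2} = 1156$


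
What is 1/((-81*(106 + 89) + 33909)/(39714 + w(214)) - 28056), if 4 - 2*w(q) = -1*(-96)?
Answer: -19834/556453647 ≈ -3.5644e-5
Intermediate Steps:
w(q) = -46 (w(q) = 2 - (-1)*(-96)/2 = 2 - 1/2*96 = 2 - 48 = -46)
1/((-81*(106 + 89) + 33909)/(39714 + w(214)) - 28056) = 1/((-81*(106 + 89) + 33909)/(39714 - 46) - 28056) = 1/((-81*195 + 33909)/39668 - 28056) = 1/((-15795 + 33909)*(1/39668) - 28056) = 1/(18114*(1/39668) - 28056) = 1/(9057/19834 - 28056) = 1/(-556453647/19834) = -19834/556453647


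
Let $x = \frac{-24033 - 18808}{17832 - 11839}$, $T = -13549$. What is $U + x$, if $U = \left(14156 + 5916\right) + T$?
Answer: $\frac{39049498}{5993} \approx 6515.9$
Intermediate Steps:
$U = 6523$ ($U = \left(14156 + 5916\right) - 13549 = 20072 - 13549 = 6523$)
$x = - \frac{42841}{5993} \approx -7.1485$
$U + x = 6523 - \frac{42841}{5993} = \frac{39049498}{5993}$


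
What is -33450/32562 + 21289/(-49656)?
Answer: -130789201/89827704 ≈ -1.4560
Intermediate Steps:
-33450/32562 + 21289/(-49656) = -33450*1/32562 + 21289*(-1/49656) = -5575/5427 - 21289/49656 = -130789201/89827704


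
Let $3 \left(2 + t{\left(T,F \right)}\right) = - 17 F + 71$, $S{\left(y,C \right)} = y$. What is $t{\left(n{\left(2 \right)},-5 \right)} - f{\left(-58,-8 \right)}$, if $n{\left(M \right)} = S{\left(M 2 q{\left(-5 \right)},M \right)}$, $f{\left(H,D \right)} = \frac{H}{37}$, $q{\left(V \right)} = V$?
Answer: $\frac{1908}{37} \approx 51.568$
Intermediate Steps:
$f{\left(H,D \right)} = \frac{H}{37}$ ($f{\left(H,D \right)} = H \frac{1}{37} = \frac{H}{37}$)
$n{\left(M \right)} = - 10 M$ ($n{\left(M \right)} = M 2 \left(-5\right) = 2 M \left(-5\right) = - 10 M$)
$t{\left(T,F \right)} = \frac{65}{3} - \frac{17 F}{3}$ ($t{\left(T,F \right)} = -2 + \frac{- 17 F + 71}{3} = -2 + \frac{71 - 17 F}{3} = -2 - \left(- \frac{71}{3} + \frac{17 F}{3}\right) = \frac{65}{3} - \frac{17 F}{3}$)
$t{\left(n{\left(2 \right)},-5 \right)} - f{\left(-58,-8 \right)} = \left(\frac{65}{3} - - \frac{85}{3}\right) - \frac{1}{37} \left(-58\right) = \left(\frac{65}{3} + \frac{85}{3}\right) - - \frac{58}{37} = 50 + \frac{58}{37} = \frac{1908}{37}$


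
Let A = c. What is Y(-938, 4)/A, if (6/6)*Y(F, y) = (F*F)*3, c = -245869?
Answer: -2639532/245869 ≈ -10.736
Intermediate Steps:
Y(F, y) = 3*F² (Y(F, y) = (F*F)*3 = F²*3 = 3*F²)
A = -245869
Y(-938, 4)/A = (3*(-938)²)/(-245869) = (3*879844)*(-1/245869) = 2639532*(-1/245869) = -2639532/245869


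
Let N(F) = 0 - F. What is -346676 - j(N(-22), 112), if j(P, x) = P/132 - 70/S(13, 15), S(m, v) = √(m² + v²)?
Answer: -2080057/6 + 35*√394/197 ≈ -3.4667e+5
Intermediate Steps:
N(F) = -F
j(P, x) = -35*√394/197 + P/132 (j(P, x) = P/132 - 70/√(13² + 15²) = P*(1/132) - 70/√(169 + 225) = P/132 - 70*√394/394 = P/132 - 35*√394/197 = -35*√394/197 + P/132)
-346676 - j(N(-22), 112) = -346676 - (-35*√394/197 + (-1*(-22))/132) = -346676 - (-35*√394/197 + (1/132)*22) = -346676 - (-35*√394/197 + ⅙) = -346676 - (⅙ - 35*√394/197) = -346676 + (-⅙ + 35*√394/197) = -2080057/6 + 35*√394/197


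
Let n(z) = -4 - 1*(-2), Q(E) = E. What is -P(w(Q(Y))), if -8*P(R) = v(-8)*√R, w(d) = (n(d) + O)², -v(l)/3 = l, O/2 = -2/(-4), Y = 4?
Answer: 3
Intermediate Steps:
n(z) = -2 (n(z) = -4 + 2 = -2)
O = 1 (O = 2*(-2/(-4)) = 2*(-2*(-¼)) = 2*(½) = 1)
v(l) = -3*l
w(d) = 1 (w(d) = (-2 + 1)² = (-1)² = 1)
P(R) = -3*√R (P(R) = -(-3*(-8))*√R/8 = -3*√R)
-P(w(Q(Y))) = -(-3)*√1 = -(-3) = -1*(-3) = 3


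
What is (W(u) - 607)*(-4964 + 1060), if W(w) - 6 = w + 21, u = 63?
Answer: 2018368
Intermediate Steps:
W(w) = 27 + w (W(w) = 6 + (w + 21) = 6 + (21 + w) = 27 + w)
(W(u) - 607)*(-4964 + 1060) = ((27 + 63) - 607)*(-4964 + 1060) = (90 - 607)*(-3904) = -517*(-3904) = 2018368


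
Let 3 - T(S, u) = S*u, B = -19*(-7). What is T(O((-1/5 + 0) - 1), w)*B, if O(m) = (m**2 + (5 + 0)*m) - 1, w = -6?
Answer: -100947/25 ≈ -4037.9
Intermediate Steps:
B = 133
O(m) = -1 + m**2 + 5*m (O(m) = (m**2 + 5*m) - 1 = -1 + m**2 + 5*m)
T(S, u) = 3 - S*u
T(O((-1/5 + 0) - 1), w)*B = (3 - 1*(-1 + ((-1/5 + 0) - 1)**2 + 5*((-1/5 + 0) - 1))*(-6))*133 = (3 - 1*(-1 + (-1/5 - 1)**2 + 5*(-1/5 - 1))*(-6))*133 = (3 - 1*(-1 + (-6/5)**2 + 5*(-6/5))*(-6))*133 = (3 - 1*(-1 + 36/25 - 6)*(-6))*133 = (3 - 1*(-139/25)*(-6))*133 = (3 - 834/25)*133 = -759/25*133 = -100947/25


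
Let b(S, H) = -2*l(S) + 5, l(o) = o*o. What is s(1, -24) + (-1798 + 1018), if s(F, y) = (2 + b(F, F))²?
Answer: -755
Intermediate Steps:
l(o) = o²
b(S, H) = 5 - 2*S² (b(S, H) = -2*S² + 5 = 5 - 2*S²)
s(F, y) = (7 - 2*F²)² (s(F, y) = (2 + (5 - 2*F²))² = (7 - 2*F²)²)
s(1, -24) + (-1798 + 1018) = (-7 + 2*1²)² + (-1798 + 1018) = (-7 + 2*1)² - 780 = (-7 + 2)² - 780 = (-5)² - 780 = 25 - 780 = -755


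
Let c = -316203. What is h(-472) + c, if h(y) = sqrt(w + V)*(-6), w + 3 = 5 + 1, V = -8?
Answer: -316203 - 6*I*sqrt(5) ≈ -3.162e+5 - 13.416*I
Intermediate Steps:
w = 3 (w = -3 + (5 + 1) = -3 + 6 = 3)
h(y) = -6*I*sqrt(5) (h(y) = sqrt(3 - 8)*(-6) = sqrt(-5)*(-6) = (I*sqrt(5))*(-6) = -6*I*sqrt(5))
h(-472) + c = -6*I*sqrt(5) - 316203 = -316203 - 6*I*sqrt(5)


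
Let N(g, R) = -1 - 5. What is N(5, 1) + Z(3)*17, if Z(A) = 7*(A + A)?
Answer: 708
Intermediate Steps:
N(g, R) = -6
Z(A) = 14*A (Z(A) = 7*(2*A) = 14*A)
N(5, 1) + Z(3)*17 = -6 + (14*3)*17 = -6 + 42*17 = -6 + 714 = 708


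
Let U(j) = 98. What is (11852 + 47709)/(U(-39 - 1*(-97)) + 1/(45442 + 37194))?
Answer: 4921882796/8098329 ≈ 607.77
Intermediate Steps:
(11852 + 47709)/(U(-39 - 1*(-97)) + 1/(45442 + 37194)) = (11852 + 47709)/(98 + 1/(45442 + 37194)) = 59561/(98 + 1/82636) = 59561/(8098329/82636) = 59561*(82636/8098329) = 4921882796/8098329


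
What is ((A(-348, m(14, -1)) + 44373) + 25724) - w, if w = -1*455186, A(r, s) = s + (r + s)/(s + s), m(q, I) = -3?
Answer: 1050677/2 ≈ 5.2534e+5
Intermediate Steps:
A(r, s) = s + (r + s)/(2*s) (A(r, s) = s + (r + s)/((2*s)) = s + (r + s)*(1/(2*s)) = s + (r + s)/(2*s))
w = -455186
((A(-348, m(14, -1)) + 44373) + 25724) - w = (((½ - 3 + (½)*(-348)/(-3)) + 44373) + 25724) - 1*(-455186) = (((½ - 3 + (½)*(-348)*(-⅓)) + 44373) + 25724) + 455186 = (((½ - 3 + 58) + 44373) + 25724) + 455186 = ((111/2 + 44373) + 25724) + 455186 = (88857/2 + 25724) + 455186 = 140305/2 + 455186 = 1050677/2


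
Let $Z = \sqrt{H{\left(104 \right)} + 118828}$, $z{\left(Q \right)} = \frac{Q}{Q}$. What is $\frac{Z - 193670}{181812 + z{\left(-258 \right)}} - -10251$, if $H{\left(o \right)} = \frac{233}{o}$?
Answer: $\frac{1863571393}{181813} + \frac{\sqrt{321316970}}{9454276} \approx 10250.0$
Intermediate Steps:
$z{\left(Q \right)} = 1$
$Z = \frac{\sqrt{321316970}}{52}$ ($Z = \sqrt{\frac{233}{104} + 118828} = \sqrt{\frac{12358345}{104}} = \frac{\sqrt{321316970}}{52} \approx 344.72$)
$\frac{Z - 193670}{181812 + z{\left(-258 \right)}} - -10251 = \frac{\frac{\sqrt{321316970}}{52} - 193670}{181812 + 1} - -10251 = \frac{-193670 + \frac{\sqrt{321316970}}{52}}{181813} + 10251 = \left(-193670 + \frac{\sqrt{321316970}}{52}\right) \frac{1}{181813} + 10251 = \left(- \frac{193670}{181813} + \frac{\sqrt{321316970}}{9454276}\right) + 10251 = \frac{1863571393}{181813} + \frac{\sqrt{321316970}}{9454276}$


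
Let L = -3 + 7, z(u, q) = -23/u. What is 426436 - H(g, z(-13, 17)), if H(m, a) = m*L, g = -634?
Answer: 428972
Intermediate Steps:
L = 4
H(m, a) = 4*m (H(m, a) = m*4 = 4*m)
426436 - H(g, z(-13, 17)) = 426436 - 4*(-634) = 426436 - 1*(-2536) = 426436 + 2536 = 428972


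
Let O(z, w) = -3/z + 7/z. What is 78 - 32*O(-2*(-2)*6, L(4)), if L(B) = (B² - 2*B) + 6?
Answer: 218/3 ≈ 72.667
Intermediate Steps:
L(B) = 6 + B² - 2*B
O(z, w) = 4/z
78 - 32*O(-2*(-2)*6, L(4)) = 78 - 128/(-2*(-2)*6) = 78 - 128/(4*6) = 78 - 128/24 = 78 - 32*⅙ = 78 - 16/3 = 218/3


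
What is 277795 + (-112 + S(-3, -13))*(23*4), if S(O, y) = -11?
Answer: 266479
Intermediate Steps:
277795 + (-112 + S(-3, -13))*(23*4) = 277795 + (-112 - 11)*(23*4) = 277795 - 123*92 = 277795 - 11316 = 266479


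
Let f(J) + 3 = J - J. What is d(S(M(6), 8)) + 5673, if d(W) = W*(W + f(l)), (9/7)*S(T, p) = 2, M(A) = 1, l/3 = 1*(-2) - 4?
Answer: 459331/81 ≈ 5670.8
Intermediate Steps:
l = -18 (l = 3*(1*(-2) - 4) = 3*(-2 - 4) = 3*(-6) = -18)
f(J) = -3 (f(J) = -3 + (J - J) = -3 + 0 = -3)
S(T, p) = 14/9 (S(T, p) = (7/9)*2 = 14/9)
d(W) = W*(-3 + W) (d(W) = W*(W - 3) = W*(-3 + W))
d(S(M(6), 8)) + 5673 = 14*(-3 + 14/9)/9 + 5673 = (14/9)*(-13/9) + 5673 = -182/81 + 5673 = 459331/81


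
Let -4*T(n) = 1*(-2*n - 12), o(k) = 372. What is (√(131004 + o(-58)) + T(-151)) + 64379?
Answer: 128613/2 + 4*√8211 ≈ 64669.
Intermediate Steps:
T(n) = 3 + n/2 (T(n) = -(-2*n - 12)/4 = -(-12 - 2*n)/4 = 3 + n/2)
(√(131004 + o(-58)) + T(-151)) + 64379 = (√(131004 + 372) + (3 + (½)*(-151))) + 64379 = (√131376 + (3 - 151/2)) + 64379 = (4*√8211 - 145/2) + 64379 = (-145/2 + 4*√8211) + 64379 = 128613/2 + 4*√8211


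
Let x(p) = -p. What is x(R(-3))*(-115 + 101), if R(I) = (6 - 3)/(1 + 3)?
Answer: 21/2 ≈ 10.500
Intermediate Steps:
R(I) = ¾ (R(I) = 3/4 = 3*(¼) = ¾)
x(R(-3))*(-115 + 101) = (-1*¾)*(-115 + 101) = -¾*(-14) = 21/2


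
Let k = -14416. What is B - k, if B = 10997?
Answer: 25413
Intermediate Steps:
B - k = 10997 - 1*(-14416) = 10997 + 14416 = 25413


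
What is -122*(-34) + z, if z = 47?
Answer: 4195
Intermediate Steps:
-122*(-34) + z = -122*(-34) + 47 = 4148 + 47 = 4195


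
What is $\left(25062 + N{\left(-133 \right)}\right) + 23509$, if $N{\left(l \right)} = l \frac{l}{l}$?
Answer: $48438$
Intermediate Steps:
$N{\left(l \right)} = l$ ($N{\left(l \right)} = l 1 = l$)
$\left(25062 + N{\left(-133 \right)}\right) + 23509 = \left(25062 - 133\right) + 23509 = 24929 + 23509 = 48438$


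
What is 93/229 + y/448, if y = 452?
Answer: 36293/25648 ≈ 1.4150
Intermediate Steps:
93/229 + y/448 = 93/229 + 452/448 = 93*(1/229) + 452*(1/448) = 93/229 + 113/112 = 36293/25648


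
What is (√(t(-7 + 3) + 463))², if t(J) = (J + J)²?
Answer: 527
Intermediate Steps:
t(J) = 4*J² (t(J) = (2*J)² = 4*J²)
(√(t(-7 + 3) + 463))² = (√(4*(-7 + 3)² + 463))² = (√(4*(-4)² + 463))² = (√(4*16 + 463))² = (√(64 + 463))² = (√527)² = 527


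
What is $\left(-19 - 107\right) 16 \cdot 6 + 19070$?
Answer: $6974$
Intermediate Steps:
$\left(-19 - 107\right) 16 \cdot 6 + 19070 = \left(-126\right) 96 + 19070 = -12096 + 19070 = 6974$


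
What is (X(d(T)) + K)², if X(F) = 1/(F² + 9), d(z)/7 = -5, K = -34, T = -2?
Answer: 1760222025/1522756 ≈ 1155.9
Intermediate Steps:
d(z) = -35 (d(z) = 7*(-5) = -35)
X(F) = 1/(9 + F²)
(X(d(T)) + K)² = (1/(9 + (-35)²) - 34)² = (1/(9 + 1225) - 34)² = (1/1234 - 34)² = (-41955/1234)² = 1760222025/1522756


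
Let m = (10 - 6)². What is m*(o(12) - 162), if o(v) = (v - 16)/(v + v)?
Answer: -7784/3 ≈ -2594.7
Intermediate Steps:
m = 16 (m = 4² = 16)
o(v) = (-16 + v)/(2*v) (o(v) = (-16 + v)/((2*v)) = (-16 + v)*(1/(2*v)) = (-16 + v)/(2*v))
m*(o(12) - 162) = 16*((½)*(-16 + 12)/12 - 162) = 16*((½)*(1/12)*(-4) - 162) = 16*(-⅙ - 162) = 16*(-973/6) = -7784/3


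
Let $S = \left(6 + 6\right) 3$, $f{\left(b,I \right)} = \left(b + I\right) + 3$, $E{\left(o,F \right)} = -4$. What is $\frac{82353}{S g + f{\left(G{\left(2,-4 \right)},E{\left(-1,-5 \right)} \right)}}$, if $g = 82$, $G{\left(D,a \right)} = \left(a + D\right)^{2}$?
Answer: $\frac{27451}{985} \approx 27.869$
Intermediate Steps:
$G{\left(D,a \right)} = \left(D + a\right)^{2}$
$f{\left(b,I \right)} = 3 + I + b$ ($f{\left(b,I \right)} = \left(I + b\right) + 3 = 3 + I + b$)
$S = 36$ ($S = 12 \cdot 3 = 36$)
$\frac{82353}{S g + f{\left(G{\left(2,-4 \right)},E{\left(-1,-5 \right)} \right)}} = \frac{82353}{36 \cdot 82 + \left(3 - 4 + \left(2 - 4\right)^{2}\right)} = \frac{82353}{2952 + \left(3 - 4 + \left(-2\right)^{2}\right)} = \frac{82353}{2952 + \left(3 - 4 + 4\right)} = \frac{82353}{2952 + 3} = \frac{82353}{2955} = 82353 \cdot \frac{1}{2955} = \frac{27451}{985}$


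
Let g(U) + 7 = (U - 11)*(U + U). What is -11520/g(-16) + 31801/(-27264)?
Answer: -341334737/23365248 ≈ -14.609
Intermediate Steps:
g(U) = -7 + 2*U*(-11 + U) (g(U) = -7 + (U - 11)*(U + U) = -7 + (-11 + U)*(2*U) = -7 + 2*U*(-11 + U))
-11520/g(-16) + 31801/(-27264) = -11520/(-7 - 22*(-16) + 2*(-16)²) + 31801/(-27264) = -11520/(-7 + 352 + 2*256) + 31801*(-1/27264) = -11520/(-7 + 352 + 512) - 31801/27264 = -11520/857 - 31801/27264 = -341334737/23365248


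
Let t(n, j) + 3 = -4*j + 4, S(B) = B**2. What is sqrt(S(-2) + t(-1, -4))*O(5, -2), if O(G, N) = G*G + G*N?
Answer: 15*sqrt(21) ≈ 68.739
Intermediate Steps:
O(G, N) = G**2 + G*N
t(n, j) = 1 - 4*j (t(n, j) = -3 + (-4*j + 4) = -3 + (4 - 4*j) = 1 - 4*j)
sqrt(S(-2) + t(-1, -4))*O(5, -2) = sqrt((-2)**2 + (1 - 4*(-4)))*(5*(5 - 2)) = sqrt(4 + (1 + 16))*(5*3) = sqrt(4 + 17)*15 = sqrt(21)*15 = 15*sqrt(21)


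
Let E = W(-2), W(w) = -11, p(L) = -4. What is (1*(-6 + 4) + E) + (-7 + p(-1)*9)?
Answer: -56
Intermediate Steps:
E = -11
(1*(-6 + 4) + E) + (-7 + p(-1)*9) = (1*(-6 + 4) - 11) + (-7 - 4*9) = (1*(-2) - 11) + (-7 - 36) = (-2 - 11) - 43 = -13 - 43 = -56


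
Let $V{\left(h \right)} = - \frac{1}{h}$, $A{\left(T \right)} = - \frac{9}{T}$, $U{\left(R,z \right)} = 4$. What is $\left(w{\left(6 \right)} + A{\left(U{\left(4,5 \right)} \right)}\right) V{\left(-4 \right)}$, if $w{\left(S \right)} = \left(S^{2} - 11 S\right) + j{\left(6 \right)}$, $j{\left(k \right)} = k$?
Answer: $- \frac{105}{16} \approx -6.5625$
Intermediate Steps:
$w{\left(S \right)} = 6 + S^{2} - 11 S$ ($w{\left(S \right)} = \left(S^{2} - 11 S\right) + 6 = 6 + S^{2} - 11 S$)
$\left(w{\left(6 \right)} + A{\left(U{\left(4,5 \right)} \right)}\right) V{\left(-4 \right)} = \left(\left(6 + 6^{2} - 66\right) - \frac{9}{4}\right) \left(- \frac{1}{-4}\right) = \left(\left(6 + 36 - 66\right) - \frac{9}{4}\right) \left(\left(-1\right) \left(- \frac{1}{4}\right)\right) = \left(-24 - \frac{9}{4}\right) \frac{1}{4} = \left(- \frac{105}{4}\right) \frac{1}{4} = - \frac{105}{16}$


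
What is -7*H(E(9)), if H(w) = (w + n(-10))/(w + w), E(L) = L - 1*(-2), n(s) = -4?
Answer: -49/22 ≈ -2.2273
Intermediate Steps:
E(L) = 2 + L (E(L) = L + 2 = 2 + L)
H(w) = (-4 + w)/(2*w) (H(w) = (w - 4)/(w + w) = (-4 + w)/((2*w)) = (-4 + w)*(1/(2*w)) = (-4 + w)/(2*w))
-7*H(E(9)) = -7*(-4 + (2 + 9))/(2*(2 + 9)) = -7*(-4 + 11)/(2*11) = -7*7/(2*11) = -7*7/22 = -49/22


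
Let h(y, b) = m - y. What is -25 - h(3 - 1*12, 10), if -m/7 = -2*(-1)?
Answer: -20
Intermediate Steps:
m = -14 (m = -(-14)*(-1) = -7*2 = -14)
h(y, b) = -14 - y
-25 - h(3 - 1*12, 10) = -25 - (-14 - (3 - 1*12)) = -25 - (-14 - (3 - 12)) = -25 - (-14 - 1*(-9)) = -25 - (-14 + 9) = -25 - 1*(-5) = -25 + 5 = -20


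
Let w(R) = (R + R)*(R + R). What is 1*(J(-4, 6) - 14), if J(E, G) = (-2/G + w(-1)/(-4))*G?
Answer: -22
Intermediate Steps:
w(R) = 4*R² (w(R) = (2*R)*(2*R) = 4*R²)
J(E, G) = G*(-1 - 2/G) (J(E, G) = (-2/G + (4*(-1)²)/(-4))*G = (-2/G + (4*1)*(-¼))*G = (-2/G + 4*(-¼))*G = (-2/G - 1)*G = (-1 - 2/G)*G = G*(-1 - 2/G))
1*(J(-4, 6) - 14) = 1*((-2 - 1*6) - 14) = 1*((-2 - 6) - 14) = 1*(-8 - 14) = 1*(-22) = -22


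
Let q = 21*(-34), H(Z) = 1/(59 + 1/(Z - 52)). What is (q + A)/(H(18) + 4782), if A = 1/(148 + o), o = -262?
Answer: -163200985/1093025616 ≈ -0.14931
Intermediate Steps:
A = -1/114 (A = 1/(148 - 262) = 1/(-114) = -1/114 ≈ -0.0087719)
H(Z) = 1/(59 + 1/(-52 + Z))
q = -714
(q + A)/(H(18) + 4782) = (-714 - 1/114)/((-52 + 18)/(-3067 + 59*18) + 4782) = -81397/(114*(-34/(-3067 + 1062) + 4782)) = -81397/(114*(-34/(-2005) + 4782)) = -81397/(114*(-1/2005*(-34) + 4782)) = -81397/(114*(34/2005 + 4782)) = -81397/(114*9587944/2005) = -81397/114*2005/9587944 = -163200985/1093025616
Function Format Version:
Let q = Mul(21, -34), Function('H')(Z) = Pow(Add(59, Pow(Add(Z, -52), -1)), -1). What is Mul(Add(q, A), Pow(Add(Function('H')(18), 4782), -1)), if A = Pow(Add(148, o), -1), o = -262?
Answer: Rational(-163200985, 1093025616) ≈ -0.14931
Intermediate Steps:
A = Rational(-1, 114) (A = Pow(Add(148, -262), -1) = Pow(-114, -1) = Rational(-1, 114) ≈ -0.0087719)
Function('H')(Z) = Pow(Add(59, Pow(Add(-52, Z), -1)), -1)
q = -714
Mul(Add(q, A), Pow(Add(Function('H')(18), 4782), -1)) = Mul(Add(-714, Rational(-1, 114)), Pow(Add(Mul(Pow(Add(-3067, Mul(59, 18)), -1), Add(-52, 18)), 4782), -1)) = Mul(Rational(-81397, 114), Pow(Add(Mul(Pow(Add(-3067, 1062), -1), -34), 4782), -1)) = Mul(Rational(-81397, 114), Pow(Add(Mul(Pow(-2005, -1), -34), 4782), -1)) = Mul(Rational(-81397, 114), Pow(Add(Mul(Rational(-1, 2005), -34), 4782), -1)) = Mul(Rational(-81397, 114), Pow(Add(Rational(34, 2005), 4782), -1)) = Mul(Rational(-81397, 114), Pow(Rational(9587944, 2005), -1)) = Mul(Rational(-81397, 114), Rational(2005, 9587944)) = Rational(-163200985, 1093025616)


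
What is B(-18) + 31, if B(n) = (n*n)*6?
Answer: 1975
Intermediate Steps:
B(n) = 6*n**2 (B(n) = n**2*6 = 6*n**2)
B(-18) + 31 = 6*(-18)**2 + 31 = 6*324 + 31 = 1944 + 31 = 1975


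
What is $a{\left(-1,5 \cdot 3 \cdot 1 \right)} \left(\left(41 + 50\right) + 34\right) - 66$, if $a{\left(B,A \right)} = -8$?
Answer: $-1066$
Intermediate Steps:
$a{\left(-1,5 \cdot 3 \cdot 1 \right)} \left(\left(41 + 50\right) + 34\right) - 66 = - 8 \left(\left(41 + 50\right) + 34\right) - 66 = - 8 \left(91 + 34\right) - 66 = \left(-8\right) 125 - 66 = -1000 - 66 = -1066$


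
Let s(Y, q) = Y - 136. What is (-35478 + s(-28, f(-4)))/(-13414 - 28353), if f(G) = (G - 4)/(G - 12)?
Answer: 35642/41767 ≈ 0.85335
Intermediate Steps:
f(G) = (-4 + G)/(-12 + G)
s(Y, q) = -136 + Y
(-35478 + s(-28, f(-4)))/(-13414 - 28353) = (-35478 + (-136 - 28))/(-13414 - 28353) = (-35478 - 164)/(-41767) = -35642*(-1/41767) = 35642/41767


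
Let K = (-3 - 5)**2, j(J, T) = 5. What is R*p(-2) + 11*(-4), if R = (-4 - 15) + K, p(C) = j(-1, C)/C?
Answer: -313/2 ≈ -156.50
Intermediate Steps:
K = 64 (K = (-8)**2 = 64)
p(C) = 5/C
R = 45 (R = (-4 - 15) + 64 = -19 + 64 = 45)
R*p(-2) + 11*(-4) = 45*(5/(-2)) + 11*(-4) = 45*(5*(-1/2)) - 44 = 45*(-5/2) - 44 = -225/2 - 44 = -313/2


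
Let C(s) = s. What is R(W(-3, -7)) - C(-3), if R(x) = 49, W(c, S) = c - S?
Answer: 52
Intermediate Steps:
R(W(-3, -7)) - C(-3) = 49 - 1*(-3) = 49 + 3 = 52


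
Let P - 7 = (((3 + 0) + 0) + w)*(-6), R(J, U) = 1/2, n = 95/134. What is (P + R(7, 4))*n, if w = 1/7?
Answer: -15105/1876 ≈ -8.0517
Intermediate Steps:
n = 95/134 (n = 95*(1/134) = 95/134 ≈ 0.70895)
w = 1/7 ≈ 0.14286
R(J, U) = 1/2
P = -83/7 (P = 7 + (((3 + 0) + 0) + 1/7)*(-6) = 7 + ((3 + 0) + 1/7)*(-6) = 7 + (3 + 1/7)*(-6) = 7 + (22/7)*(-6) = 7 - 132/7 = -83/7 ≈ -11.857)
(P + R(7, 4))*n = (-83/7 + 1/2)*(95/134) = -159/14*95/134 = -15105/1876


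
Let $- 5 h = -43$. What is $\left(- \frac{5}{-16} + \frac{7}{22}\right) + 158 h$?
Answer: $\frac{1196299}{880} \approx 1359.4$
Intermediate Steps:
$h = \frac{43}{5}$ ($h = \left(- \frac{1}{5}\right) \left(-43\right) = \frac{43}{5} \approx 8.6$)
$\left(- \frac{5}{-16} + \frac{7}{22}\right) + 158 h = \left(- \frac{5}{-16} + \frac{7}{22}\right) + 158 \cdot \frac{43}{5} = \left(\left(-5\right) \left(- \frac{1}{16}\right) + 7 \cdot \frac{1}{22}\right) + \frac{6794}{5} = \left(\frac{5}{16} + \frac{7}{22}\right) + \frac{6794}{5} = \frac{111}{176} + \frac{6794}{5} = \frac{1196299}{880}$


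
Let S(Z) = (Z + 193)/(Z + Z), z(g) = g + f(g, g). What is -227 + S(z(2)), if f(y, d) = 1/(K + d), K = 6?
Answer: -6157/34 ≈ -181.09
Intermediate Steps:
f(y, d) = 1/(6 + d)
z(g) = g + 1/(6 + g)
S(Z) = (193 + Z)/(2*Z) (S(Z) = (193 + Z)/((2*Z)) = (193 + Z)*(1/(2*Z)) = (193 + Z)/(2*Z))
-227 + S(z(2)) = -227 + (193 + (1 + 2*(6 + 2))/(6 + 2))/(2*(((1 + 2*(6 + 2))/(6 + 2)))) = -227 + (193 + (1 + 2*8)/8)/(2*(((1 + 2*8)/8))) = -227 + (193 + (1 + 16)/8)/(2*(((1 + 16)/8))) = -227 + (193 + (1/8)*17)/(2*(((1/8)*17))) = -227 + (193 + 17/8)/(2*(17/8)) = -227 + (1/2)*(8/17)*(1561/8) = -227 + 1561/34 = -6157/34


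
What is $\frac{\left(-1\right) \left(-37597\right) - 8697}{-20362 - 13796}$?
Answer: $- \frac{14450}{17079} \approx -0.84607$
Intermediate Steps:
$\frac{\left(-1\right) \left(-37597\right) - 8697}{-20362 - 13796} = \frac{37597 - 8697}{-34158} = 28900 \left(- \frac{1}{34158}\right) = - \frac{14450}{17079}$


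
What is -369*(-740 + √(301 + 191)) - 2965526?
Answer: -2692466 - 738*√123 ≈ -2.7007e+6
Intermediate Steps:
-369*(-740 + √(301 + 191)) - 2965526 = -369*(-740 + √492) - 2965526 = -369*(-740 + 2*√123) - 2965526 = (273060 - 738*√123) - 2965526 = -2692466 - 738*√123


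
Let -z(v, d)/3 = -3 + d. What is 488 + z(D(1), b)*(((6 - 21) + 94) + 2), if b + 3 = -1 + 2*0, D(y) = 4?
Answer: 2189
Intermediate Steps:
b = -4 (b = -3 + (-1 + 2*0) = -3 + (-1 + 0) = -3 - 1 = -4)
z(v, d) = 9 - 3*d (z(v, d) = -3*(-3 + d) = 9 - 3*d)
488 + z(D(1), b)*(((6 - 21) + 94) + 2) = 488 + (9 - 3*(-4))*(((6 - 21) + 94) + 2) = 488 + (9 + 12)*((-15 + 94) + 2) = 488 + 21*(79 + 2) = 488 + 21*81 = 488 + 1701 = 2189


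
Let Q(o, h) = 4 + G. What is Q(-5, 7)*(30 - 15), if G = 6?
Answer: 150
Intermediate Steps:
Q(o, h) = 10 (Q(o, h) = 4 + 6 = 10)
Q(-5, 7)*(30 - 15) = 10*(30 - 15) = 10*15 = 150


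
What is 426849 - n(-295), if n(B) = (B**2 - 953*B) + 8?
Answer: 58681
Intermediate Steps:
n(B) = 8 + B**2 - 953*B
426849 - n(-295) = 426849 - (8 + (-295)**2 - 953*(-295)) = 426849 - (8 + 87025 + 281135) = 426849 - 1*368168 = 426849 - 368168 = 58681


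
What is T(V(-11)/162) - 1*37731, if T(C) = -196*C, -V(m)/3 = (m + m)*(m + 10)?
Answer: -1016581/27 ≈ -37651.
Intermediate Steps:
V(m) = -6*m*(10 + m) (V(m) = -3*(m + m)*(m + 10) = -3*2*m*(10 + m) = -6*m*(10 + m))
T(V(-11)/162) - 1*37731 = -196*(-6*(-11)*(10 - 11))/162 - 1*37731 = -196*(-6*(-11)*(-1))/162 - 37731 = -(-12936)/162 - 37731 = -196*(-11/27) - 37731 = 2156/27 - 37731 = -1016581/27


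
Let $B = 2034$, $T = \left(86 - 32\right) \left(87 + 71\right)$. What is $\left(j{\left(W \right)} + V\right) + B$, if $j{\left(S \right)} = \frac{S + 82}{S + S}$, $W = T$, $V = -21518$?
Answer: $- \frac{166233181}{8532} \approx -19484.0$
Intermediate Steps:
$T = 8532$ ($T = 54 \cdot 158 = 8532$)
$W = 8532$
$j{\left(S \right)} = \frac{82 + S}{2 S}$
$\left(j{\left(W \right)} + V\right) + B = \left(\frac{82 + 8532}{2 \cdot 8532} - 21518\right) + 2034 = \left(\frac{1}{2} \cdot \frac{1}{8532} \cdot 8614 - 21518\right) + 2034 = \left(\frac{4307}{8532} - 21518\right) + 2034 = - \frac{183587269}{8532} + 2034 = - \frac{166233181}{8532}$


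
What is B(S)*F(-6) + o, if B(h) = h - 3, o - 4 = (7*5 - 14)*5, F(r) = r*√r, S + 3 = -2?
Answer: 109 + 48*I*√6 ≈ 109.0 + 117.58*I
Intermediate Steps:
S = -5 (S = -3 - 2 = -5)
F(r) = r^(3/2)
o = 109 (o = 4 + (7*5 - 14)*5 = 4 + (35 - 14)*5 = 4 + 21*5 = 4 + 105 = 109)
B(h) = -3 + h
B(S)*F(-6) + o = (-3 - 5)*(-6)^(3/2) + 109 = -(-48)*I*√6 + 109 = 48*I*√6 + 109 = 109 + 48*I*√6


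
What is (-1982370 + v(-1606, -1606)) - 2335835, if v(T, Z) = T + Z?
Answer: -4321417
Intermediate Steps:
(-1982370 + v(-1606, -1606)) - 2335835 = (-1982370 + (-1606 - 1606)) - 2335835 = (-1982370 - 3212) - 2335835 = -1985582 - 2335835 = -4321417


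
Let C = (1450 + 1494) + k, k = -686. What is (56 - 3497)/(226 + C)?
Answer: -1147/828 ≈ -1.3853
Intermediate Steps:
C = 2258 (C = (1450 + 1494) - 686 = 2944 - 686 = 2258)
(56 - 3497)/(226 + C) = (56 - 3497)/(226 + 2258) = -3441/2484 = -3441*1/2484 = -1147/828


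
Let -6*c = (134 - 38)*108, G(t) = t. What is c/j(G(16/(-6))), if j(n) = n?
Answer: 648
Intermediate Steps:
c = -1728 (c = -(134 - 38)*108/6 = -16*108 = -⅙*10368 = -1728)
c/j(G(16/(-6))) = -1728/(16/(-6)) = -1728/(16*(-⅙)) = -1728/(-8/3) = -1728*(-3/8) = 648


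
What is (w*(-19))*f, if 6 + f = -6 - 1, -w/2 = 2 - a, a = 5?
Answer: 1482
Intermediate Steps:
w = 6 (w = -2*(2 - 1*5) = -2*(2 - 5) = -2*(-3) = 6)
f = -13 (f = -6 + (-6 - 1) = -6 - 7 = -13)
(w*(-19))*f = (6*(-19))*(-13) = -114*(-13) = 1482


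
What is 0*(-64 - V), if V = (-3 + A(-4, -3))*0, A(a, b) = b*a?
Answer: 0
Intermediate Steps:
A(a, b) = a*b
V = 0 (V = (-3 - 4*(-3))*0 = (-3 + 12)*0 = 9*0 = 0)
0*(-64 - V) = 0*(-64 - 1*0) = 0*(-64 + 0) = 0*(-64) = 0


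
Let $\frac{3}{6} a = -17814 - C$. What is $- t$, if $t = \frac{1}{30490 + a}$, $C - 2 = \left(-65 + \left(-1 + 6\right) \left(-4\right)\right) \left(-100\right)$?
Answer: $\frac{1}{22142} \approx 4.5163 \cdot 10^{-5}$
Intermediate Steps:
$C = 8502$ ($C = 2 + \left(-65 + \left(-1 + 6\right) \left(-4\right)\right) \left(-100\right) = 2 + \left(-65 + 5 \left(-4\right)\right) \left(-100\right) = 2 + \left(-65 - 20\right) \left(-100\right) = 2 - -8500 = 2 + 8500 = 8502$)
$a = -52632$ ($a = 2 \left(-17814 - 8502\right) = 2 \left(-26316\right) = -52632$)
$t = - \frac{1}{22142}$ ($t = \frac{1}{30490 - 52632} = \frac{1}{-22142} = - \frac{1}{22142} \approx -4.5163 \cdot 10^{-5}$)
$- t = \left(-1\right) \left(- \frac{1}{22142}\right) = \frac{1}{22142}$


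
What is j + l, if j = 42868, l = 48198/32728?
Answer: 701516051/16364 ≈ 42870.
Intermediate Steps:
l = 24099/16364 (l = 48198*(1/32728) = 24099/16364 ≈ 1.4727)
j + l = 42868 + 24099/16364 = 701516051/16364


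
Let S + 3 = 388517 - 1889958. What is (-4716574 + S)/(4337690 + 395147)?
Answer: -6218018/4732837 ≈ -1.3138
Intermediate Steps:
S = -1501444 (S = -3 + (388517 - 1889958) = -3 - 1501441 = -1501444)
(-4716574 + S)/(4337690 + 395147) = (-4716574 - 1501444)/(4337690 + 395147) = -6218018/4732837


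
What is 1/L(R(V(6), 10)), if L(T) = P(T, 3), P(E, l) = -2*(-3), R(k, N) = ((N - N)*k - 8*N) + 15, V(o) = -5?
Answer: 1/6 ≈ 0.16667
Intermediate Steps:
R(k, N) = 15 - 8*N (R(k, N) = (0*k - 8*N) + 15 = (0 - 8*N) + 15 = -8*N + 15 = 15 - 8*N)
P(E, l) = 6
L(T) = 6
1/L(R(V(6), 10)) = 1/6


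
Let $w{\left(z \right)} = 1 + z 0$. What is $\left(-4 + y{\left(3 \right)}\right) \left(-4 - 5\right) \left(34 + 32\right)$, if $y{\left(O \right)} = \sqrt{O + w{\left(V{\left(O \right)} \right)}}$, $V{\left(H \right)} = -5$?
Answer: $1188$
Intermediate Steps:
$w{\left(z \right)} = 1$ ($w{\left(z \right)} = 1 + 0 = 1$)
$y{\left(O \right)} = \sqrt{1 + O}$ ($y{\left(O \right)} = \sqrt{O + 1} = \sqrt{1 + O}$)
$\left(-4 + y{\left(3 \right)}\right) \left(-4 - 5\right) \left(34 + 32\right) = \left(-4 + \sqrt{1 + 3}\right) \left(-4 - 5\right) \left(34 + 32\right) = \left(-4 + \sqrt{4}\right) \left(-4 - 5\right) 66 = \left(-4 + 2\right) \left(-9\right) 66 = \left(-2\right) \left(-9\right) 66 = 18 \cdot 66 = 1188$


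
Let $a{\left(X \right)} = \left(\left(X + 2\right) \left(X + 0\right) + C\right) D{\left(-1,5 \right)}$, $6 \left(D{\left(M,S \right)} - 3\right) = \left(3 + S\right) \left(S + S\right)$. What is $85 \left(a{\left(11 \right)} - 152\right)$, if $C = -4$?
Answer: $\frac{540175}{3} \approx 1.8006 \cdot 10^{5}$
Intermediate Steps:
$D{\left(M,S \right)} = 3 + \frac{S \left(3 + S\right)}{3}$ ($D{\left(M,S \right)} = 3 + \frac{\left(3 + S\right) \left(S + S\right)}{6} = 3 + \frac{\left(3 + S\right) 2 S}{6} = 3 + \frac{2 S \left(3 + S\right)}{6} = 3 + \frac{S \left(3 + S\right)}{3}$)
$a{\left(X \right)} = - \frac{196}{3} + \frac{49 X \left(2 + X\right)}{3}$ ($a{\left(X \right)} = \left(\left(X + 2\right) \left(X + 0\right) - 4\right) \left(3 + 5 + \frac{5^{2}}{3}\right) = \left(\left(2 + X\right) X - 4\right) \left(3 + 5 + \frac{1}{3} \cdot 25\right) = \left(X \left(2 + X\right) - 4\right) \left(3 + 5 + \frac{25}{3}\right) = \left(-4 + X \left(2 + X\right)\right) \frac{49}{3} = - \frac{196}{3} + \frac{49 X \left(2 + X\right)}{3}$)
$85 \left(a{\left(11 \right)} - 152\right) = 85 \left(\left(- \frac{196}{3} + \frac{49 \cdot 11^{2}}{3} + \frac{98}{3} \cdot 11\right) - 152\right) = 85 \left(\left(- \frac{196}{3} + \frac{49}{3} \cdot 121 + \frac{1078}{3}\right) - 152\right) = 85 \left(\left(- \frac{196}{3} + \frac{5929}{3} + \frac{1078}{3}\right) - 152\right) = 85 \left(\frac{6811}{3} - 152\right) = 85 \cdot \frac{6355}{3} = \frac{540175}{3}$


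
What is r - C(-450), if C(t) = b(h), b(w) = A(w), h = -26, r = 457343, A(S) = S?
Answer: 457369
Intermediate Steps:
b(w) = w
C(t) = -26
r - C(-450) = 457343 - 1*(-26) = 457343 + 26 = 457369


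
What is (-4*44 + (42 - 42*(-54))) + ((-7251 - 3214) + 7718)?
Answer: -613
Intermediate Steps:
(-4*44 + (42 - 42*(-54))) + ((-7251 - 3214) + 7718) = (-176 + (42 + 2268)) + (-10465 + 7718) = (-176 + 2310) - 2747 = 2134 - 2747 = -613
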